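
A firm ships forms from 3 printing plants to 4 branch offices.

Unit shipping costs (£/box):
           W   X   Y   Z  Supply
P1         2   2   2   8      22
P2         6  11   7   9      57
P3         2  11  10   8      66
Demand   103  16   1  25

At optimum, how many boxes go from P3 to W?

66

The minimum-cost plan:
  P1–W: 5 × £2 = £10
  P1–X: 16 × £2 = £32
  P1–Y: 1 × £2 = £2
  P2–W: 32 × £6 = £192
  P2–Z: 25 × £9 = £225
  P3–W: 66 × £2 = £132
Total cost = £593.
So P3→W carries 66 boxes.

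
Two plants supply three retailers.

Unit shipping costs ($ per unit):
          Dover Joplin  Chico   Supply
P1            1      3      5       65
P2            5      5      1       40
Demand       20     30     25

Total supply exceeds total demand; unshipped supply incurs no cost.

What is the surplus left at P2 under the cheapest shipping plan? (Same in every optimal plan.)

15

Minimum-cost shipments:
  P1–Dover: 20 × $1 = $20
  P1–Joplin: 30 × $3 = $90
  P2–Chico: 25 × $1 = $25
Total cost = $135.
P2 ships 25 of its 40, leaving 15.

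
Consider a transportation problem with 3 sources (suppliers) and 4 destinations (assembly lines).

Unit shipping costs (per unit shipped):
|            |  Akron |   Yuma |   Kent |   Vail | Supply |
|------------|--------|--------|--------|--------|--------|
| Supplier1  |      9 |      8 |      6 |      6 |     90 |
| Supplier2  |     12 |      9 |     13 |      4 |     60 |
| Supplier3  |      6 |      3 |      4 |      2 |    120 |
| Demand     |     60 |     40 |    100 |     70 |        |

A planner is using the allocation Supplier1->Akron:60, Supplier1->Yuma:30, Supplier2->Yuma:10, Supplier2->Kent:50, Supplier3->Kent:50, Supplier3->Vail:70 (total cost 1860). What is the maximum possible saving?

Current plan cost = 60·9 + 30·8 + 10·9 + 50·13 + 50·4 + 70·2 = 1860.
Optimal plan:
  Supplier1→Kent: 90 × 6 = 540
  Supplier2→Vail: 60 × 4 = 240
  Supplier3→Akron: 60 × 6 = 360
  Supplier3→Yuma: 40 × 3 = 120
  Supplier3→Kent: 10 × 4 = 40
  Supplier3→Vail: 10 × 2 = 20
Optimal cost = 1320.
Saving = 1860 − 1320 = 540.

540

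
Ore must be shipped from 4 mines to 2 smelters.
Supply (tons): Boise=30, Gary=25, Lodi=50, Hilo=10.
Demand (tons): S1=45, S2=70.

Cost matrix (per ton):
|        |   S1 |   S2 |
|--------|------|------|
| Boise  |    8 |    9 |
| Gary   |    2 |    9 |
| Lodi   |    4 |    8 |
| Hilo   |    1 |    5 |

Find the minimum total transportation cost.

Optimal allocation:
  Boise->S2: 30 × 9 = 270
  Gary->S1: 25 × 2 = 50
  Lodi->S1: 10 × 4 = 40
  Lodi->S2: 40 × 8 = 320
  Hilo->S1: 10 × 1 = 10
Total = 270 + 50 + 40 + 320 + 10 = 690.
(Supply check: Boise ships 30; Gary ships 25; Lodi ships 50; Hilo ships 10.)

690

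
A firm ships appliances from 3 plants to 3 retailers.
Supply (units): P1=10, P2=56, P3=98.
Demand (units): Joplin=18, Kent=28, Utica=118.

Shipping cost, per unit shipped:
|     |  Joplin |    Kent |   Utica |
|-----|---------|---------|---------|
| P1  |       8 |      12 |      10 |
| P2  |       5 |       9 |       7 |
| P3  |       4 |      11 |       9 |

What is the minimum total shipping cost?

An optimal shipping plan:
  P1–Utica: 10 × 10 = 100
  P2–Utica: 56 × 7 = 392
  P3–Joplin: 18 × 4 = 72
  P3–Kent: 28 × 11 = 308
  P3–Utica: 52 × 9 = 468
Total = 100 + 392 + 72 + 308 + 468 = 1340.
(Supply check: P1 ships 10; P2 ships 56; P3 ships 98.)

1340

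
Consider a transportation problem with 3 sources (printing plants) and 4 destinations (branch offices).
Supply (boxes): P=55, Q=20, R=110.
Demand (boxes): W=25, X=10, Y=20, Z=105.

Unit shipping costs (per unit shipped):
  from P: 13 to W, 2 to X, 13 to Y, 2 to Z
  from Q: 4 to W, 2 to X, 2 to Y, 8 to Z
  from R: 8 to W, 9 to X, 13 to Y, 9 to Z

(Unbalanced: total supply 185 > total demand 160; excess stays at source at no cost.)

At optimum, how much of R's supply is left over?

25

An optimal plan:
  P→X: 10 × 2 = 20
  P→Z: 45 × 2 = 90
  Q→Y: 20 × 2 = 40
  R→W: 25 × 8 = 200
  R→Z: 60 × 9 = 540
Total cost = 890.
R ships 85 of its 110, leaving 25.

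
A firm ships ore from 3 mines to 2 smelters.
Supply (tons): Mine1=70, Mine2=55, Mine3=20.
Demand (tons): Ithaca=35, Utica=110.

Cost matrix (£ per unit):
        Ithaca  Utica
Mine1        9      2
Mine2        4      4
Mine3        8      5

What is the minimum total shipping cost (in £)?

Optimal allocation:
  Mine1→Utica: 70 × £2 = £140
  Mine2→Ithaca: 35 × £4 = £140
  Mine2→Utica: 20 × £4 = £80
  Mine3→Utica: 20 × £5 = £100
Total = 140 + 140 + 80 + 100 = £460.
(Supply check: Mine1 ships 70; Mine2 ships 55; Mine3 ships 20.)

460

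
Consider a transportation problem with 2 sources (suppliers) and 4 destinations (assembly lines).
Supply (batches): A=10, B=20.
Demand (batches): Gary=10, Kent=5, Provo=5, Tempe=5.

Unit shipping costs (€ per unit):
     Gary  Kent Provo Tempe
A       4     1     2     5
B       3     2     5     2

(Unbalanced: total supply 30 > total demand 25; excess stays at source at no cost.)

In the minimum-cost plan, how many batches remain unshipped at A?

0

Minimum-cost shipments:
  A–Kent: 5 × €1 = €5
  A–Provo: 5 × €2 = €10
  B–Gary: 10 × €3 = €30
  B–Tempe: 5 × €2 = €10
Total cost = €55.
A ships 10 of its 10, leaving 0.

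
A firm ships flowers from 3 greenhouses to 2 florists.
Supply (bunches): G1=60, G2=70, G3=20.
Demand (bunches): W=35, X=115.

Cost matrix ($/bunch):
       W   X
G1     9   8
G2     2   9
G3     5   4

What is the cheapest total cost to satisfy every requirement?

Optimal allocation:
  G1–X: 60 bunches
  G2–W: 35 bunches
  G2–X: 35 bunches
  G3–X: 20 bunches
Total cost = $945.

945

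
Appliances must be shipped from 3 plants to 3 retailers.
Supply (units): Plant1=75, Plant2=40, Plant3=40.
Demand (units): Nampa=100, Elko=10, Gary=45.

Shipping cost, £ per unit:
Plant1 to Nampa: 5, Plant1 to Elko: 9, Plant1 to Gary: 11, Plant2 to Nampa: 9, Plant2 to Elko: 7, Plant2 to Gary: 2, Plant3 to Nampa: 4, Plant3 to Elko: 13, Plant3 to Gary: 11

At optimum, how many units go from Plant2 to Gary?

Solving gives:
  Plant1->Nampa: 60 × £5 = £300
  Plant1->Elko: 10 × £9 = £90
  Plant1->Gary: 5 × £11 = £55
  Plant2->Gary: 40 × £2 = £80
  Plant3->Nampa: 40 × £4 = £160
Total cost = £685.
So Plant2→Gary carries 40 units.

40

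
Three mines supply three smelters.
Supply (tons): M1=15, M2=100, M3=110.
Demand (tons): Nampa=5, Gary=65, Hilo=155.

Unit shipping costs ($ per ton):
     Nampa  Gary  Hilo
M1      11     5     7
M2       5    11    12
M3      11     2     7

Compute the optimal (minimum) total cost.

1715

A cheapest plan:
  M1–Hilo: 15 × $7 = $105
  M2–Nampa: 5 × $5 = $25
  M2–Hilo: 95 × $12 = $1140
  M3–Gary: 65 × $2 = $130
  M3–Hilo: 45 × $7 = $315
Total = 105 + 25 + 1140 + 130 + 315 = $1715.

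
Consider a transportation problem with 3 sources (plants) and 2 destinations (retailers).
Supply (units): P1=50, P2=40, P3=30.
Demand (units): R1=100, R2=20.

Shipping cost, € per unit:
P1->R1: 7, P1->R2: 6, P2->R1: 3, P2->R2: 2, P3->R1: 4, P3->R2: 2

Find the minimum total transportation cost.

550

One minimum-cost allocation:
  P1->R1: 50 × €7 = €350
  P2->R1: 40 × €3 = €120
  P3->R1: 10 × €4 = €40
  P3->R2: 20 × €2 = €40
Total = 350 + 120 + 40 + 40 = €550.
(Supply check: P1 ships 50; P2 ships 40; P3 ships 30.)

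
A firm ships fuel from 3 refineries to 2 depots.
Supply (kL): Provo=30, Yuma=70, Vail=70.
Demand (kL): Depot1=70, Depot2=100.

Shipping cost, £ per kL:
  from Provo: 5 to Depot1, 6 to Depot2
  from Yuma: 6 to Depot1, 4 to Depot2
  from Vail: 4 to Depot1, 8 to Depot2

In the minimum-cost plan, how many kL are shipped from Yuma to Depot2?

70

The minimum-cost plan:
  Provo→Depot2: 30 × £6 = £180
  Yuma→Depot2: 70 × £4 = £280
  Vail→Depot1: 70 × £4 = £280
Total cost = £740.
So Yuma→Depot2 carries 70 kL.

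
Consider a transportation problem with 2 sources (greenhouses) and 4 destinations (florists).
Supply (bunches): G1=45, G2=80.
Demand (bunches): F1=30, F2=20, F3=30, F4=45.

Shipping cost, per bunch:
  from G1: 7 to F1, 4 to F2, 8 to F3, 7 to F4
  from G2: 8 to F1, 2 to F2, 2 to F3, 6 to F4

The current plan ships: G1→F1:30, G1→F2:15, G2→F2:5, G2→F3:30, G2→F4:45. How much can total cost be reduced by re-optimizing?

Current plan cost = 30·7 + 15·4 + 5·2 + 30·2 + 45·6 = 610.
Optimal plan:
  G1 to F1: 30 bunches
  G1 to F4: 15 bunches
  G2 to F2: 20 bunches
  G2 to F3: 30 bunches
  G2 to F4: 30 bunches
Optimal cost = 595.
Saving = 610 − 595 = 15.

15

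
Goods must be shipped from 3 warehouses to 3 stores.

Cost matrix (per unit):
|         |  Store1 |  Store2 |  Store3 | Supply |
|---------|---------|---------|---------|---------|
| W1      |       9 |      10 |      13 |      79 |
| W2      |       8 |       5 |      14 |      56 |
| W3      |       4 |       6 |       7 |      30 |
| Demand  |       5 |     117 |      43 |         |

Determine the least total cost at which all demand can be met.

Optimal allocation:
  W1→Store1: 5 units
  W1→Store2: 61 units
  W1→Store3: 13 units
  W2→Store2: 56 units
  W3→Store3: 30 units
Total cost = 1314.
(Supply check: W1 ships 79; W2 ships 56; W3 ships 30.)

1314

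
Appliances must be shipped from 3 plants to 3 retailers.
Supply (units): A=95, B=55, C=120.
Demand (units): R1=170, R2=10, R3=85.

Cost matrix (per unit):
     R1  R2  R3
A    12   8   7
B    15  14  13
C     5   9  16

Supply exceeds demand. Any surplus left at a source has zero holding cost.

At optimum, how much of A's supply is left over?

Minimum-cost shipments:
  A→R2: 10 × 8 = 80
  A→R3: 85 × 7 = 595
  B→R1: 50 × 15 = 750
  C→R1: 120 × 5 = 600
Total cost = 2025.
A ships 95 of its 95, leaving 0.

0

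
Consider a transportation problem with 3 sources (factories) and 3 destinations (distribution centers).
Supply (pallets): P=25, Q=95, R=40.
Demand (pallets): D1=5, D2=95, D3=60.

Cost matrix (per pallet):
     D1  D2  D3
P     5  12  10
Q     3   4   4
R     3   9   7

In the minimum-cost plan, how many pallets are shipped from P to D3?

20

Solving gives:
  P–D1: 5 pallets
  P–D3: 20 pallets
  Q–D2: 95 pallets
  R–D3: 40 pallets
Total cost = 885.
So P→D3 carries 20 pallets.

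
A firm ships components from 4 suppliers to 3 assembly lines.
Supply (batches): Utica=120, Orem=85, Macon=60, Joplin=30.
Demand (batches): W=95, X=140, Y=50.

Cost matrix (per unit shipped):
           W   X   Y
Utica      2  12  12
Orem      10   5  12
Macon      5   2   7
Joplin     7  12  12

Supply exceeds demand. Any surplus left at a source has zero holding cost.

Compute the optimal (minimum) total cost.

1300

A cheapest plan:
  Utica–W: 95 × 2 = 190
  Utica–Y: 25 × 12 = 300
  Orem–X: 85 × 5 = 425
  Macon–X: 55 × 2 = 110
  Macon–Y: 5 × 7 = 35
  Joplin–Y: 20 × 12 = 240
Total = 190 + 300 + 425 + 110 + 35 + 240 = 1300.
(Supply check: Utica ships 120; Orem ships 85; Macon ships 60; Joplin ships 20.)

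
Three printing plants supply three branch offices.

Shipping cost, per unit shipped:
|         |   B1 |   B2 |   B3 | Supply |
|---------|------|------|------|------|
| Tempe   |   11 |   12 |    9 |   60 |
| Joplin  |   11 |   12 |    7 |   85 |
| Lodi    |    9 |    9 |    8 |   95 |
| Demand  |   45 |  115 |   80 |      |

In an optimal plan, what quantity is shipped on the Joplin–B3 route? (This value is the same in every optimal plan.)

Optimal shipments:
  Tempe–B1: 40 × 11 = 440
  Tempe–B2: 20 × 12 = 240
  Joplin–B1: 5 × 11 = 55
  Joplin–B3: 80 × 7 = 560
  Lodi–B2: 95 × 9 = 855
Total cost = 2150.
So Joplin→B3 carries 80 boxes.

80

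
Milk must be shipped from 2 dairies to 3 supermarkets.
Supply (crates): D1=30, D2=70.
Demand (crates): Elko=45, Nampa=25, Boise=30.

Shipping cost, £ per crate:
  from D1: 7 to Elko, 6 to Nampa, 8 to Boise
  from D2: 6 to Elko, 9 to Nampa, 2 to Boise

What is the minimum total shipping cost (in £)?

Optimal allocation:
  D1→Elko: 5 crates
  D1→Nampa: 25 crates
  D2→Elko: 40 crates
  D2→Boise: 30 crates
Total cost = £485.

485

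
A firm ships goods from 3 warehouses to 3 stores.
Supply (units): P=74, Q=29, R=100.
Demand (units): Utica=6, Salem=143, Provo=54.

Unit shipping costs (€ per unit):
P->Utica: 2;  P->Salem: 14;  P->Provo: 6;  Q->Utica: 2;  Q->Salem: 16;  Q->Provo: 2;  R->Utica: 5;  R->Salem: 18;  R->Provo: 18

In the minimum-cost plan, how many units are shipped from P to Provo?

The minimum-cost plan:
  P->Salem: 49 × €14 = €686
  P->Provo: 25 × €6 = €150
  Q->Provo: 29 × €2 = €58
  R->Utica: 6 × €5 = €30
  R->Salem: 94 × €18 = €1692
Total cost = €2616.
So P→Provo carries 25 units.

25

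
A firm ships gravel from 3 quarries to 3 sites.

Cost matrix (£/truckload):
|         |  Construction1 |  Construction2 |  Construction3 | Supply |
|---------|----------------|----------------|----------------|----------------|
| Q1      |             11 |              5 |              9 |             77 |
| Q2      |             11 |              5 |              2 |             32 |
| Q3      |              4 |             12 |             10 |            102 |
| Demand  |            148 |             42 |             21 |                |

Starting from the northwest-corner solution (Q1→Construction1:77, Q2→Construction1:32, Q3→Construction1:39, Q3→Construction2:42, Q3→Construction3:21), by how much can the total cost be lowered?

Current plan cost = 77·11 + 32·11 + 39·4 + 42·12 + 21·10 = £2069.
Optimal plan:
  Q1→Construction1: 35 × £11 = £385
  Q1→Construction2: 42 × £5 = £210
  Q2→Construction1: 11 × £11 = £121
  Q2→Construction3: 21 × £2 = £42
  Q3→Construction1: 102 × £4 = £408
Optimal cost = £1166.
Saving = 2069 − 1166 = £903.

903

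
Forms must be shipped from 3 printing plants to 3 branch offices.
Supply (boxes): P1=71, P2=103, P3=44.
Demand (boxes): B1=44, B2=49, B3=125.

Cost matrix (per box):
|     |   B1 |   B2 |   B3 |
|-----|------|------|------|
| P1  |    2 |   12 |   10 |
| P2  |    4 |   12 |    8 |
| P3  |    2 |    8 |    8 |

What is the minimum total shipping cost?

Optimal allocation:
  P1->B1: 44 × 2 = 88
  P1->B2: 5 × 12 = 60
  P1->B3: 22 × 10 = 220
  P2->B3: 103 × 8 = 824
  P3->B2: 44 × 8 = 352
Total = 88 + 60 + 220 + 824 + 352 = 1544.

1544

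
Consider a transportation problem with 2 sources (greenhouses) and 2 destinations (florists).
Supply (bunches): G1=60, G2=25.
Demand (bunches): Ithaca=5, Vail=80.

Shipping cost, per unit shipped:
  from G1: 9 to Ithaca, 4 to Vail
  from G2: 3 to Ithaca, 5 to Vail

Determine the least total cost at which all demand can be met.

An optimal shipping plan:
  G1->Vail: 60 × 4 = 240
  G2->Ithaca: 5 × 3 = 15
  G2->Vail: 20 × 5 = 100
Total = 240 + 15 + 100 = 355.

355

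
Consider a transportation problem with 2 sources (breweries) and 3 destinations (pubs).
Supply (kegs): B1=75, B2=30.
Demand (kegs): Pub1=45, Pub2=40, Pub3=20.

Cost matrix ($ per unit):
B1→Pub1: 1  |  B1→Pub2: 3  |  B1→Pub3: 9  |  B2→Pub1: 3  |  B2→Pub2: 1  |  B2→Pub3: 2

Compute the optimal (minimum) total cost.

185

Optimal allocation:
  B1->Pub1: 45 × $1 = $45
  B1->Pub2: 30 × $3 = $90
  B2->Pub2: 10 × $1 = $10
  B2->Pub3: 20 × $2 = $40
Total = 45 + 90 + 10 + 40 = $185.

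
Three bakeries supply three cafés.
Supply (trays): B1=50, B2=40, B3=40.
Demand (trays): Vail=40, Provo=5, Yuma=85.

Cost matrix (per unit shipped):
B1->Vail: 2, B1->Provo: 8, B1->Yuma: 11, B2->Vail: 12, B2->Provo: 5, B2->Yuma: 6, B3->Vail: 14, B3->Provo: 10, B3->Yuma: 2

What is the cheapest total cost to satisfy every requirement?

One minimum-cost allocation:
  B1 to Vail: 40 × 2 = 80
  B1 to Provo: 5 × 8 = 40
  B1 to Yuma: 5 × 11 = 55
  B2 to Yuma: 40 × 6 = 240
  B3 to Yuma: 40 × 2 = 80
Total = 80 + 40 + 55 + 240 + 80 = 495.

495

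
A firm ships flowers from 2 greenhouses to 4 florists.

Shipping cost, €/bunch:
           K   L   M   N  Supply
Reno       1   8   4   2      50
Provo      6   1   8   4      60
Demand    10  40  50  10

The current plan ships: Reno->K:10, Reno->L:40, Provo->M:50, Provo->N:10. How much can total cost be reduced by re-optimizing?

440

Current plan cost = 10·1 + 40·8 + 50·8 + 10·4 = €770.
Optimal plan:
  Reno–K: 10 bunches
  Reno–M: 40 bunches
  Provo–L: 40 bunches
  Provo–M: 10 bunches
  Provo–N: 10 bunches
Optimal cost = €330.
Saving = 770 − 330 = €440.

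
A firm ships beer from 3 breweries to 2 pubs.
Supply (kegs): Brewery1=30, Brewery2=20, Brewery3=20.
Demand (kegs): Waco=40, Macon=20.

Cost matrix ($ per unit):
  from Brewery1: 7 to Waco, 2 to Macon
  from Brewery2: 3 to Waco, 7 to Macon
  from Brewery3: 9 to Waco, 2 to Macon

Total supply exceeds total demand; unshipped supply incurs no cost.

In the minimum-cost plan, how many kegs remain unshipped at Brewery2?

Minimum-cost shipments:
  Brewery1–Waco: 20 × $7 = $140
  Brewery1–Macon: 10 × $2 = $20
  Brewery2–Waco: 20 × $3 = $60
  Brewery3–Macon: 10 × $2 = $20
Total cost = $240.
Brewery2 ships 20 of its 20, leaving 0.

0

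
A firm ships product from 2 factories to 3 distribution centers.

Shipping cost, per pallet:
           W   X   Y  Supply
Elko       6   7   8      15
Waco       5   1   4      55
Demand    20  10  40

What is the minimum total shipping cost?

285

A cheapest plan:
  Elko to W: 15 × 6 = 90
  Waco to W: 5 × 5 = 25
  Waco to X: 10 × 1 = 10
  Waco to Y: 40 × 4 = 160
Total = 90 + 25 + 10 + 160 = 285.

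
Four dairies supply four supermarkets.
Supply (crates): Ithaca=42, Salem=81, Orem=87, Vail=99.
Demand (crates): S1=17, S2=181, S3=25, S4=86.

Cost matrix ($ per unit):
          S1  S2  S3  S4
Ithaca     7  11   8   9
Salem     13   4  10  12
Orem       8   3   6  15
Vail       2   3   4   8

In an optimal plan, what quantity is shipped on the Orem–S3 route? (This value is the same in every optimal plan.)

Solving gives:
  Ithaca–S4: 42 × $9 = $378
  Salem–S2: 81 × $4 = $324
  Orem–S2: 87 × $3 = $261
  Vail–S1: 17 × $2 = $34
  Vail–S2: 13 × $3 = $39
  Vail–S3: 25 × $4 = $100
  Vail–S4: 44 × $8 = $352
Total cost = $1488.
The route Orem→S3 is not used.

0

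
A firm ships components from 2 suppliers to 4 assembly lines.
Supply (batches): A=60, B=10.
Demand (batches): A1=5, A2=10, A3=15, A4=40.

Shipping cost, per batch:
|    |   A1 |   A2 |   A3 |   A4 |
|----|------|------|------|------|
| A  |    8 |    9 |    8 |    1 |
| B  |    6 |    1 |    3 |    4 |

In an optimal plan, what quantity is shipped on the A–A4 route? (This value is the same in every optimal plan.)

40

The minimum-cost plan:
  A to A1: 5 batches
  A to A3: 15 batches
  A to A4: 40 batches
  B to A2: 10 batches
Total cost = 210.
So A→A4 carries 40 batches.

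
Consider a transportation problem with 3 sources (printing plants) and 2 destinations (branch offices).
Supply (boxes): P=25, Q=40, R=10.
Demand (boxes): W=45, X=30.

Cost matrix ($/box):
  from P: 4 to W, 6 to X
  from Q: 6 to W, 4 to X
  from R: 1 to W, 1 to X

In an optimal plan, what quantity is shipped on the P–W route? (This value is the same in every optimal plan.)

Solving gives:
  P->W: 25 × $4 = $100
  Q->W: 10 × $6 = $60
  Q->X: 30 × $4 = $120
  R->W: 10 × $1 = $10
Total cost = $290.
So P→W carries 25 boxes.

25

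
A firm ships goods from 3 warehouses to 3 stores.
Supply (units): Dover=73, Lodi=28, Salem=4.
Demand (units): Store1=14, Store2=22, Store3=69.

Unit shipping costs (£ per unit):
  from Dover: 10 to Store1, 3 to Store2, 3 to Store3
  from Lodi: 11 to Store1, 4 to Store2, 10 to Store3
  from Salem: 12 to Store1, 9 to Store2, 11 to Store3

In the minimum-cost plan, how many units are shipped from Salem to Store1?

4

Solving gives:
  Dover->Store2: 4 × £3 = £12
  Dover->Store3: 69 × £3 = £207
  Lodi->Store1: 10 × £11 = £110
  Lodi->Store2: 18 × £4 = £72
  Salem->Store1: 4 × £12 = £48
Total cost = £449.
So Salem→Store1 carries 4 units.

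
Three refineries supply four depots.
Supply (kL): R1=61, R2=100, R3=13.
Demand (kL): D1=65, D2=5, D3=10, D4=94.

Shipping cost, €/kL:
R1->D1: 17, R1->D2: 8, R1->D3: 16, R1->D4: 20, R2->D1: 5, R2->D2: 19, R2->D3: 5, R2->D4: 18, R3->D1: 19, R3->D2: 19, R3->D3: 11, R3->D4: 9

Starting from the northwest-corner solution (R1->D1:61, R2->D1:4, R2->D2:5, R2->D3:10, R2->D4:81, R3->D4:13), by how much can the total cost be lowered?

675

Current plan cost = 61·17 + 4·5 + 5·19 + 10·5 + 81·18 + 13·9 = €2777.
Optimal plan:
  R1->D2: 5 × €8 = €40
  R1->D4: 56 × €20 = €1120
  R2->D1: 65 × €5 = €325
  R2->D3: 10 × €5 = €50
  R2->D4: 25 × €18 = €450
  R3->D4: 13 × €9 = €117
Optimal cost = €2102.
Saving = 2777 − 2102 = €675.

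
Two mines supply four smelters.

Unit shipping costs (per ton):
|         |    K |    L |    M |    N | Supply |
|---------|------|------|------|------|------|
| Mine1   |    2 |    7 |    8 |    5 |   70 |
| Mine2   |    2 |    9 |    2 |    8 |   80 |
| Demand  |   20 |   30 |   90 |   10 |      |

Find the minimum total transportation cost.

Optimal allocation:
  Mine1→K: 20 × 2 = 40
  Mine1→L: 30 × 7 = 210
  Mine1→M: 10 × 8 = 80
  Mine1→N: 10 × 5 = 50
  Mine2→M: 80 × 2 = 160
Total = 40 + 210 + 80 + 50 + 160 = 540.

540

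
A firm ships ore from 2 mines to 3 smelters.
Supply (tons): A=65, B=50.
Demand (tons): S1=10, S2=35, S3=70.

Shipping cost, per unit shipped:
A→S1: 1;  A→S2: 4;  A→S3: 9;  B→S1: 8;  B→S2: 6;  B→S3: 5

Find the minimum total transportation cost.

580

A cheapest plan:
  A→S1: 10 × 1 = 10
  A→S2: 35 × 4 = 140
  A→S3: 20 × 9 = 180
  B→S3: 50 × 5 = 250
Total = 10 + 140 + 180 + 250 = 580.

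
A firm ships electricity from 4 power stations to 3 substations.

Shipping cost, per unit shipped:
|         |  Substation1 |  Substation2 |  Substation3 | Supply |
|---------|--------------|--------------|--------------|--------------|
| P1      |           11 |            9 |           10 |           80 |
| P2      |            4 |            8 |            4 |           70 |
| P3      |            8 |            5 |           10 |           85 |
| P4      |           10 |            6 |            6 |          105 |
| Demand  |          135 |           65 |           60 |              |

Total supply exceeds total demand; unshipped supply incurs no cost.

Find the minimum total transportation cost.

1530

One minimum-cost allocation:
  P2→Substation1: 70 × 4 = 280
  P3→Substation1: 65 × 8 = 520
  P3→Substation2: 20 × 5 = 100
  P4→Substation2: 45 × 6 = 270
  P4→Substation3: 60 × 6 = 360
Total = 280 + 520 + 100 + 270 + 360 = 1530.
(Supply check: P1 ships 0; P2 ships 70; P3 ships 85; P4 ships 105.)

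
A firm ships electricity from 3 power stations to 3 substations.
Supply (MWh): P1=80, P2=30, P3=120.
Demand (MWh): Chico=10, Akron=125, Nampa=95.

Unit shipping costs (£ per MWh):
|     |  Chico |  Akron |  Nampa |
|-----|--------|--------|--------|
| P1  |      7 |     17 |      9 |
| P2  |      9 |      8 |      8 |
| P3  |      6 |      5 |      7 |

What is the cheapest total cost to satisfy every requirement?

1540

A cheapest plan:
  P1→Chico: 10 × £7 = £70
  P1→Nampa: 70 × £9 = £630
  P2→Akron: 5 × £8 = £40
  P2→Nampa: 25 × £8 = £200
  P3→Akron: 120 × £5 = £600
Total = 70 + 630 + 40 + 200 + 600 = £1540.
(Supply check: P1 ships 80; P2 ships 30; P3 ships 120.)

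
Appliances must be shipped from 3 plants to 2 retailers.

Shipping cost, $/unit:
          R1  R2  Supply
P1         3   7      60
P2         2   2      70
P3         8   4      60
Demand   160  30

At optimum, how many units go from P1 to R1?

Solving gives:
  P1->R1: 60 × $3 = $180
  P2->R1: 70 × $2 = $140
  P3->R1: 30 × $8 = $240
  P3->R2: 30 × $4 = $120
Total cost = $680.
So P1→R1 carries 60 units.

60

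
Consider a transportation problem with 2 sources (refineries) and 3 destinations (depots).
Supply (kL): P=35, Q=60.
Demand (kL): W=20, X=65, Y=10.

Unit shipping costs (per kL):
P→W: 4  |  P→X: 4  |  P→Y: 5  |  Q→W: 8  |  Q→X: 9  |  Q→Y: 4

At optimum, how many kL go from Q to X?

30

Solving gives:
  P to X: 35 kL
  Q to W: 20 kL
  Q to X: 30 kL
  Q to Y: 10 kL
Total cost = 610.
So Q→X carries 30 kL.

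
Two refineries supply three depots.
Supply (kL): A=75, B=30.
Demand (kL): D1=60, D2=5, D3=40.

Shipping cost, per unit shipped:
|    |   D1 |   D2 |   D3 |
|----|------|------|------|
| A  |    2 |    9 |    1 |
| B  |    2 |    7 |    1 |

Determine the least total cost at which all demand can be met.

An optimal shipping plan:
  A→D1: 35 × 2 = 70
  A→D3: 40 × 1 = 40
  B→D1: 25 × 2 = 50
  B→D2: 5 × 7 = 35
Total = 70 + 40 + 50 + 35 = 195.

195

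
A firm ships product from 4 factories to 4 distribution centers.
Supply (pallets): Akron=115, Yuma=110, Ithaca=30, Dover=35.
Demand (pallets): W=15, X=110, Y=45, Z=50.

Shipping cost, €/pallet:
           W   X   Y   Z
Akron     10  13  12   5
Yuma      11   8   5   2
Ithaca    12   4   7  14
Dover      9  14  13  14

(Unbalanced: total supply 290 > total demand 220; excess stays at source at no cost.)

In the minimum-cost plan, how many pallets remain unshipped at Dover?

Minimum-cost shipments:
  Akron–X: 15 pallets
  Akron–Z: 50 pallets
  Yuma–X: 65 pallets
  Yuma–Y: 45 pallets
  Ithaca–X: 30 pallets
  Dover–W: 15 pallets
Total cost = €1445.
Dover ships 15 of its 35, leaving 20.

20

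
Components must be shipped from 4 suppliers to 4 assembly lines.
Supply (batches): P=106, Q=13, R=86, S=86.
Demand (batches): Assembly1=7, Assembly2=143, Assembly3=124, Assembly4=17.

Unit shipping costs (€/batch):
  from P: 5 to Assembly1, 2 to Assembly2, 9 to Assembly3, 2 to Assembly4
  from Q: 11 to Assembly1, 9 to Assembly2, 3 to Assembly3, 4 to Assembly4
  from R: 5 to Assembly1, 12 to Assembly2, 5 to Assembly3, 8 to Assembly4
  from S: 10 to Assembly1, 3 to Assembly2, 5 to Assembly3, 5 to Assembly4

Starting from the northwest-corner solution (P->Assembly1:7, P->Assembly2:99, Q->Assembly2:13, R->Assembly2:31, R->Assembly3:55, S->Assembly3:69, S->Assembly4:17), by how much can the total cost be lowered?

424

Current plan cost = 7·5 + 99·2 + 13·9 + 31·12 + 55·5 + 69·5 + 17·5 = €1427.
Optimal plan:
  P->Assembly2: 89 × €2 = €178
  P->Assembly4: 17 × €2 = €34
  Q->Assembly3: 13 × €3 = €39
  R->Assembly1: 7 × €5 = €35
  R->Assembly3: 79 × €5 = €395
  S->Assembly2: 54 × €3 = €162
  S->Assembly3: 32 × €5 = €160
Optimal cost = €1003.
Saving = 1427 − 1003 = €424.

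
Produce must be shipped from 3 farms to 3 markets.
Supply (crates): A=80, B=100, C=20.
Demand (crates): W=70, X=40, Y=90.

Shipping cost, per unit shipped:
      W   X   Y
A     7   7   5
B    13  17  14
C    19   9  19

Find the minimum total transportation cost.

Optimal allocation:
  A->X: 20 crates
  A->Y: 60 crates
  B->W: 70 crates
  B->Y: 30 crates
  C->X: 20 crates
Total cost = 1950.
(Supply check: A ships 80; B ships 100; C ships 20.)

1950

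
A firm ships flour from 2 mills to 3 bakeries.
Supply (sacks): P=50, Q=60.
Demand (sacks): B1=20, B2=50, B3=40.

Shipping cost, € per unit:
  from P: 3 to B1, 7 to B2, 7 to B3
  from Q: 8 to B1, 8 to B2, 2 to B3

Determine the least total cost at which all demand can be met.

510

Optimal allocation:
  P→B1: 20 × €3 = €60
  P→B2: 30 × €7 = €210
  Q→B2: 20 × €8 = €160
  Q→B3: 40 × €2 = €80
Total = 60 + 210 + 160 + 80 = €510.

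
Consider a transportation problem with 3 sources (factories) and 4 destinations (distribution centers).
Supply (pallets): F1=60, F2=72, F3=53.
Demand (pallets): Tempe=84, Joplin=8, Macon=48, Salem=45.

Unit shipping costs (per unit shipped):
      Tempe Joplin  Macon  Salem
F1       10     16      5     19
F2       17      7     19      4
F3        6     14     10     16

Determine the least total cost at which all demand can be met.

1237

A cheapest plan:
  F1→Tempe: 12 × 10 = 120
  F1→Macon: 48 × 5 = 240
  F2→Tempe: 19 × 17 = 323
  F2→Joplin: 8 × 7 = 56
  F2→Salem: 45 × 4 = 180
  F3→Tempe: 53 × 6 = 318
Total = 120 + 240 + 323 + 56 + 180 + 318 = 1237.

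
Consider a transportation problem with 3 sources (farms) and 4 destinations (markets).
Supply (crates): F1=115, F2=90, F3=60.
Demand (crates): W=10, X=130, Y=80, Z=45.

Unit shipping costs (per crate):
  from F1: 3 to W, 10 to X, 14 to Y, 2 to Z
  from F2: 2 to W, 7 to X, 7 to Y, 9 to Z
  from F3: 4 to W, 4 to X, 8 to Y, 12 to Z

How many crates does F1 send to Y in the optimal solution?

The minimum-cost plan:
  F1->W: 10 × 3 = 30
  F1->X: 60 × 10 = 600
  F1->Z: 45 × 2 = 90
  F2->X: 10 × 7 = 70
  F2->Y: 80 × 7 = 560
  F3->X: 60 × 4 = 240
Total cost = 1590.
The route F1→Y is not used.

0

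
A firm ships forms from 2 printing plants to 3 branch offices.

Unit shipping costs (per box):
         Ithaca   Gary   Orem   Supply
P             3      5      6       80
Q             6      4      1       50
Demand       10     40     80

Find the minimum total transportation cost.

One minimum-cost allocation:
  P->Ithaca: 10 × 3 = 30
  P->Gary: 40 × 5 = 200
  P->Orem: 30 × 6 = 180
  Q->Orem: 50 × 1 = 50
Total = 30 + 200 + 180 + 50 = 460.

460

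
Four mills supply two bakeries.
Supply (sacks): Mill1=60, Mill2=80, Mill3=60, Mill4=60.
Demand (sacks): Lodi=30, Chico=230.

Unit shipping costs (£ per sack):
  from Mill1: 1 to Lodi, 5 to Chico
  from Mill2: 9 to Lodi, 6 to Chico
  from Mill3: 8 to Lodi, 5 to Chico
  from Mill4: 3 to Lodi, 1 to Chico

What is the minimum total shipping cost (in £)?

1020

A cheapest plan:
  Mill1 to Lodi: 30 × £1 = £30
  Mill1 to Chico: 30 × £5 = £150
  Mill2 to Chico: 80 × £6 = £480
  Mill3 to Chico: 60 × £5 = £300
  Mill4 to Chico: 60 × £1 = £60
Total = 30 + 150 + 480 + 300 + 60 = £1020.
(Supply check: Mill1 ships 60; Mill2 ships 80; Mill3 ships 60; Mill4 ships 60.)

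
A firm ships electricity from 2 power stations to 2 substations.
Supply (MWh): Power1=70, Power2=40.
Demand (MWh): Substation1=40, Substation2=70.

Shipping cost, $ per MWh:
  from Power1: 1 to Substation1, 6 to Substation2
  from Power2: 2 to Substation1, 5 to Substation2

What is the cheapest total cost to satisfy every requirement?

A cheapest plan:
  Power1–Substation1: 40 MWh
  Power1–Substation2: 30 MWh
  Power2–Substation2: 40 MWh
Total cost = $420.

420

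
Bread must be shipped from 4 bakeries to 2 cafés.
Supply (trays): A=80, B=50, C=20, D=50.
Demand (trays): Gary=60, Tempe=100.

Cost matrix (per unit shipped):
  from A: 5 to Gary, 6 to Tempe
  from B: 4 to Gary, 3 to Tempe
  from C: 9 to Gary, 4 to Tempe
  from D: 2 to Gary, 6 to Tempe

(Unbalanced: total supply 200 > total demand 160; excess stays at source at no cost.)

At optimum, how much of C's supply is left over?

An optimal plan:
  A→Gary: 10 × 5 = 50
  A→Tempe: 30 × 6 = 180
  B→Tempe: 50 × 3 = 150
  C→Tempe: 20 × 4 = 80
  D→Gary: 50 × 2 = 100
Total cost = 560.
C ships 20 of its 20, leaving 0.

0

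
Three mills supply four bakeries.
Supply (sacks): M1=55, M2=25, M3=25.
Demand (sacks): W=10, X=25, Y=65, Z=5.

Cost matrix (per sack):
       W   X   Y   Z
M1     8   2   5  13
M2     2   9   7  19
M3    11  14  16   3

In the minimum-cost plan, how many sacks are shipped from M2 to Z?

0

The minimum-cost plan:
  M1->X: 25 sacks
  M1->Y: 30 sacks
  M2->Y: 25 sacks
  M3->W: 10 sacks
  M3->Y: 10 sacks
  M3->Z: 5 sacks
Total cost = 660.
The route M2→Z is not used.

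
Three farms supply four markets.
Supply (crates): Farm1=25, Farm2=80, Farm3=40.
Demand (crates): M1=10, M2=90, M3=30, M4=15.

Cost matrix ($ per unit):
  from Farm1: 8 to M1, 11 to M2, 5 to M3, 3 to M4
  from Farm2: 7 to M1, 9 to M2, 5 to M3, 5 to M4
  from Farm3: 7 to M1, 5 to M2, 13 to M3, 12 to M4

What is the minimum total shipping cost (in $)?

Optimal allocation:
  Farm1->M3: 10 × $5 = $50
  Farm1->M4: 15 × $3 = $45
  Farm2->M1: 10 × $7 = $70
  Farm2->M2: 50 × $9 = $450
  Farm2->M3: 20 × $5 = $100
  Farm3->M2: 40 × $5 = $200
Total = 50 + 45 + 70 + 450 + 100 + 200 = $915.

915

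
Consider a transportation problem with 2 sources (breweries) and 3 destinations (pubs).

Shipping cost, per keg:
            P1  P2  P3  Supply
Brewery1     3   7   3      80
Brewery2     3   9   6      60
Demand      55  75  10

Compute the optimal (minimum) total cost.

730

One minimum-cost allocation:
  Brewery1 to P2: 70 kegs
  Brewery1 to P3: 10 kegs
  Brewery2 to P1: 55 kegs
  Brewery2 to P2: 5 kegs
Total cost = 730.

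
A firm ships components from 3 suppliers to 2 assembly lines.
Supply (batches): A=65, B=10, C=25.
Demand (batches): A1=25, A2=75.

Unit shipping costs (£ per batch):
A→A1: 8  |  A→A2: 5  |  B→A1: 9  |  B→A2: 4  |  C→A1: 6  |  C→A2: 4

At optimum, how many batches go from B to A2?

Optimal shipments:
  A–A2: 65 batches
  B–A2: 10 batches
  C–A1: 25 batches
Total cost = £515.
So B→A2 carries 10 batches.

10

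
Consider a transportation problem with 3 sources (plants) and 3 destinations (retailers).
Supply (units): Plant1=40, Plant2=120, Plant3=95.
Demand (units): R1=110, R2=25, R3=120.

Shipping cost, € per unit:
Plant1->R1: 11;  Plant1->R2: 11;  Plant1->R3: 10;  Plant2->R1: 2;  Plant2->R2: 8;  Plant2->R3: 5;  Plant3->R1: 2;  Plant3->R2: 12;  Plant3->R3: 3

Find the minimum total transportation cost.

Optimal allocation:
  Plant1–R2: 25 × €11 = €275
  Plant1–R3: 15 × €10 = €150
  Plant2–R1: 110 × €2 = €220
  Plant2–R3: 10 × €5 = €50
  Plant3–R3: 95 × €3 = €285
Total = 275 + 150 + 220 + 50 + 285 = €980.

980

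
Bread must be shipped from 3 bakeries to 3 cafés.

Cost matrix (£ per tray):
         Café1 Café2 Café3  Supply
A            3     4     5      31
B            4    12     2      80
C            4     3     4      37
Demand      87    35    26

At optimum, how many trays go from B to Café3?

26

The minimum-cost plan:
  A->Café1: 31 × £3 = £93
  B->Café1: 54 × £4 = £216
  B->Café3: 26 × £2 = £52
  C->Café1: 2 × £4 = £8
  C->Café2: 35 × £3 = £105
Total cost = £474.
So B→Café3 carries 26 trays.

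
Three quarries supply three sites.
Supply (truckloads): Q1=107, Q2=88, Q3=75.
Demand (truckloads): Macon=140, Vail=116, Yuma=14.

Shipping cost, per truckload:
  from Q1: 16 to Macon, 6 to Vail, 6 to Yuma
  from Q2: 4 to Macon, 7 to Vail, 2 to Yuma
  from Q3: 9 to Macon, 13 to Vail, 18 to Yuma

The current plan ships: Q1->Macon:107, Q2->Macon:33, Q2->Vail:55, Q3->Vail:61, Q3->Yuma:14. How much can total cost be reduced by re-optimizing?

Current plan cost = 107·16 + 33·4 + 55·7 + 61·13 + 14·18 = 3274.
Optimal plan:
  Q1 to Vail: 107 × 6 = 642
  Q2 to Macon: 65 × 4 = 260
  Q2 to Vail: 9 × 7 = 63
  Q2 to Yuma: 14 × 2 = 28
  Q3 to Macon: 75 × 9 = 675
Optimal cost = 1668.
Saving = 3274 − 1668 = 1606.

1606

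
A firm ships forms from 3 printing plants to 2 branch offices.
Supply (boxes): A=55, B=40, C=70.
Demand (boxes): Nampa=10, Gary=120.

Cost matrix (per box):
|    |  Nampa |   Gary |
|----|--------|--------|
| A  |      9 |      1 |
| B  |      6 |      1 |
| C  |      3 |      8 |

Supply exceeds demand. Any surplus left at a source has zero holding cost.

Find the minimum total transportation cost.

325

A cheapest plan:
  A→Gary: 55 boxes
  B→Gary: 40 boxes
  C→Nampa: 10 boxes
  C→Gary: 25 boxes
Total cost = 325.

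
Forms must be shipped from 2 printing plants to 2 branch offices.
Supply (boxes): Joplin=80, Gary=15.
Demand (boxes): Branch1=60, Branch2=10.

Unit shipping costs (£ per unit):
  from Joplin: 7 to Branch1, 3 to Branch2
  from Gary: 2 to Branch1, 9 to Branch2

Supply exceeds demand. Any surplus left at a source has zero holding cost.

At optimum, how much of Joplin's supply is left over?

Minimum-cost shipments:
  Joplin→Branch1: 45 × £7 = £315
  Joplin→Branch2: 10 × £3 = £30
  Gary→Branch1: 15 × £2 = £30
Total cost = £375.
Joplin ships 55 of its 80, leaving 25.

25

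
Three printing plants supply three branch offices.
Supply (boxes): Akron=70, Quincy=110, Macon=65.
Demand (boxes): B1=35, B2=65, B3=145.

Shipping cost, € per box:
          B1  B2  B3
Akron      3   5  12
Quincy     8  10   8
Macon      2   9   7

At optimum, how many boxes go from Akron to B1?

5

The minimum-cost plan:
  Akron->B1: 5 × €3 = €15
  Akron->B2: 65 × €5 = €325
  Quincy->B3: 110 × €8 = €880
  Macon->B1: 30 × €2 = €60
  Macon->B3: 35 × €7 = €245
Total cost = €1525.
So Akron→B1 carries 5 boxes.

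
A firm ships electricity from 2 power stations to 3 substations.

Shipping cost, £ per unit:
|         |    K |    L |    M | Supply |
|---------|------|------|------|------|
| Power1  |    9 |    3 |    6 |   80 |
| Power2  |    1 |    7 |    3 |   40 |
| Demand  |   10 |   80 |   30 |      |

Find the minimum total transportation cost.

One minimum-cost allocation:
  Power1->L: 80 × £3 = £240
  Power2->K: 10 × £1 = £10
  Power2->M: 30 × £3 = £90
Total = 240 + 10 + 90 = £340.

340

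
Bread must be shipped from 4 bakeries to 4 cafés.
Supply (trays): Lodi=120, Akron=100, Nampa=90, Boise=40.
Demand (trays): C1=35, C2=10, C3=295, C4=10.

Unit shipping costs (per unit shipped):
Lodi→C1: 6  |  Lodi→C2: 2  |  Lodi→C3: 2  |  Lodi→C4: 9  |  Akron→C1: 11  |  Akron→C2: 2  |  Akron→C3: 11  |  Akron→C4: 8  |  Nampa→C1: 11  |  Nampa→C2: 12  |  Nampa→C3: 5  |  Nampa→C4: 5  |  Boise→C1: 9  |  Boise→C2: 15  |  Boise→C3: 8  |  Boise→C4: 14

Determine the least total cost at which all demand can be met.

A cheapest plan:
  Lodi->C3: 120 × 2 = 240
  Akron->C1: 35 × 11 = 385
  Akron->C2: 10 × 2 = 20
  Akron->C3: 45 × 11 = 495
  Akron->C4: 10 × 8 = 80
  Nampa->C3: 90 × 5 = 450
  Boise->C3: 40 × 8 = 320
Total = 240 + 385 + 20 + 495 + 80 + 450 + 320 = 1990.
(Supply check: Lodi ships 120; Akron ships 100; Nampa ships 90; Boise ships 40.)

1990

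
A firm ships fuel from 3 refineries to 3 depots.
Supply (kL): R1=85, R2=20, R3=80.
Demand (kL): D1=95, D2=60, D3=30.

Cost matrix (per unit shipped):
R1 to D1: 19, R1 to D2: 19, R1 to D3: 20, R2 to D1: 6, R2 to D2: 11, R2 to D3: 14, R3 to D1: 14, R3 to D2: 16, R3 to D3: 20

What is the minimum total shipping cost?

One minimum-cost allocation:
  R1→D2: 55 kL
  R1→D3: 30 kL
  R2→D1: 20 kL
  R3→D1: 75 kL
  R3→D2: 5 kL
Total cost = 2895.

2895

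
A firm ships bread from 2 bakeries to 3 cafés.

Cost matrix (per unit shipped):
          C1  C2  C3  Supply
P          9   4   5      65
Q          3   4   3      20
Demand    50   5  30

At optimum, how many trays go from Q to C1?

Optimal shipments:
  P to C1: 30 × 9 = 270
  P to C2: 5 × 4 = 20
  P to C3: 30 × 5 = 150
  Q to C1: 20 × 3 = 60
Total cost = 500.
So Q→C1 carries 20 trays.

20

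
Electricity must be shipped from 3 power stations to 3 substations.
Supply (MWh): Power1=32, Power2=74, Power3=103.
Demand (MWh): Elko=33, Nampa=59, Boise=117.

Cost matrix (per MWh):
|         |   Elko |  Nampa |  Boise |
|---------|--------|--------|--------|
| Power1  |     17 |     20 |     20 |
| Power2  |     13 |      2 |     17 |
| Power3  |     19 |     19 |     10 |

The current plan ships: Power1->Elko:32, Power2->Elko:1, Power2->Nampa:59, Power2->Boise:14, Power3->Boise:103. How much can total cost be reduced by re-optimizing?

Current plan cost = 32·17 + 1·13 + 59·2 + 14·17 + 103·10 = 1943.
Optimal plan:
  Power1–Elko: 18 MWh
  Power1–Boise: 14 MWh
  Power2–Elko: 15 MWh
  Power2–Nampa: 59 MWh
  Power3–Boise: 103 MWh
Optimal cost = 1929.
Saving = 1943 − 1929 = 14.

14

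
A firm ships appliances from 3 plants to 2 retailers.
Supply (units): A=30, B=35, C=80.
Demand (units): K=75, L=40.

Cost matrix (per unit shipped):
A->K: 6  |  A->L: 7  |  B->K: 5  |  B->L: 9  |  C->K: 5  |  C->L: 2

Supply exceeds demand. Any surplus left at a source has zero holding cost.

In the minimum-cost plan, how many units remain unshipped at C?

Minimum-cost shipments:
  B->K: 35 units
  C->K: 40 units
  C->L: 40 units
Total cost = 455.
C ships 80 of its 80, leaving 0.

0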